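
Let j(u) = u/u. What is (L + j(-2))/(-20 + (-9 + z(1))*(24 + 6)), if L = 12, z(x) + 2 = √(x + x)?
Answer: -91/2414 - 39*√2/12070 ≈ -0.042266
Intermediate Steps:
z(x) = -2 + √2*√x (z(x) = -2 + √(x + x) = -2 + √(2*x) = -2 + √2*√x)
j(u) = 1
(L + j(-2))/(-20 + (-9 + z(1))*(24 + 6)) = (12 + 1)/(-20 + (-9 + (-2 + √2*√1))*(24 + 6)) = 13/(-20 + (-9 + (-2 + √2*1))*30) = 13/(-20 + (-9 + (-2 + √2))*30) = 13/(-20 + (-11 + √2)*30) = 13/(-20 + (-330 + 30*√2)) = 13/(-350 + 30*√2)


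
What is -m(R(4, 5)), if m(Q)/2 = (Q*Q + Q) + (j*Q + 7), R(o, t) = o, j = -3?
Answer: -30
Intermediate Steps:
m(Q) = 14 - 4*Q + 2*Q**2 (m(Q) = 2*((Q*Q + Q) + (-3*Q + 7)) = 2*((Q**2 + Q) + (7 - 3*Q)) = 2*((Q + Q**2) + (7 - 3*Q)) = 2*(7 + Q**2 - 2*Q) = 14 - 4*Q + 2*Q**2)
-m(R(4, 5)) = -(14 - 4*4 + 2*4**2) = -(14 - 16 + 2*16) = -(14 - 16 + 32) = -1*30 = -30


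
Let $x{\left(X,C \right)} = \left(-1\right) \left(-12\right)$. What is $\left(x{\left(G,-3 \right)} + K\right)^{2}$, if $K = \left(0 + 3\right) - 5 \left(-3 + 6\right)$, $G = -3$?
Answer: $0$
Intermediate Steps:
$x{\left(X,C \right)} = 12$
$K = -12$ ($K = 3 - 15 = -12$)
$\left(x{\left(G,-3 \right)} + K\right)^{2} = \left(12 - 12\right)^{2} = 0^{2} = 0$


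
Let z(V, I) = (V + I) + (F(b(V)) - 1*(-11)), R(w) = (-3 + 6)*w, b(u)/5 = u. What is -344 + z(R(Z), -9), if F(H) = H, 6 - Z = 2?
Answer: -270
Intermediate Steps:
Z = 4 (Z = 6 - 1*2 = 6 - 2 = 4)
b(u) = 5*u
R(w) = 3*w
z(V, I) = 11 + I + 6*V (z(V, I) = (V + I) + (5*V - 1*(-11)) = (I + V) + (5*V + 11) = (I + V) + (11 + 5*V) = 11 + I + 6*V)
-344 + z(R(Z), -9) = -344 + (11 - 9 + 6*(3*4)) = -344 + (11 - 9 + 6*12) = -344 + (11 - 9 + 72) = -344 + 74 = -270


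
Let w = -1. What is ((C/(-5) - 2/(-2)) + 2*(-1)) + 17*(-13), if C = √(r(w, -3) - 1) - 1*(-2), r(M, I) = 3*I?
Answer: -1112/5 - I*√10/5 ≈ -222.4 - 0.63246*I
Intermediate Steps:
C = 2 + I*√10 (C = √(3*(-3) - 1) - 1*(-2) = √(-9 - 1) + 2 = √(-10) + 2 = I*√10 + 2 = 2 + I*√10 ≈ 2.0 + 3.1623*I)
((C/(-5) - 2/(-2)) + 2*(-1)) + 17*(-13) = (((2 + I*√10)/(-5) - 2/(-2)) + 2*(-1)) + 17*(-13) = (((2 + I*√10)*(-⅕) - 2*(-½)) - 2) - 221 = (((-⅖ - I*√10/5) + 1) - 2) - 221 = ((⅗ - I*√10/5) - 2) - 221 = (-7/5 - I*√10/5) - 221 = -1112/5 - I*√10/5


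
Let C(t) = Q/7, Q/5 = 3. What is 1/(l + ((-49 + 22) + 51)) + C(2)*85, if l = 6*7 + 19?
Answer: 108382/595 ≈ 182.15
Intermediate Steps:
Q = 15 (Q = 5*3 = 15)
C(t) = 15/7
l = 61 (l = 42 + 19 = 61)
1/(l + ((-49 + 22) + 51)) + C(2)*85 = 1/(61 + ((-49 + 22) + 51)) + (15/7)*85 = 1/(61 + (-27 + 51)) + 1275/7 = 1/(61 + 24) + 1275/7 = 1/85 + 1275/7 = 108382/595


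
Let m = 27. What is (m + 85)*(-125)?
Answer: -14000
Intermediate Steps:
(m + 85)*(-125) = (27 + 85)*(-125) = 112*(-125) = -14000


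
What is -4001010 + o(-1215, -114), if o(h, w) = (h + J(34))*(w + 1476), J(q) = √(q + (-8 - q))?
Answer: -5655840 + 2724*I*√2 ≈ -5.6558e+6 + 3852.3*I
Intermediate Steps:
J(q) = 2*I*√2 (J(q) = √(-8) = 2*I*√2)
o(h, w) = (1476 + w)*(h + 2*I*√2) (o(h, w) = (h + 2*I*√2)*(w + 1476) = (h + 2*I*√2)*(1476 + w) = (1476 + w)*(h + 2*I*√2))
-4001010 + o(-1215, -114) = -4001010 + (1476*(-1215) - 1215*(-114) + 2952*I*√2 + 2*I*(-114)*√2) = -4001010 + (-1793340 + 138510 + 2952*I*√2 - 228*I*√2) = -4001010 + (-1654830 + 2724*I*√2) = -5655840 + 2724*I*√2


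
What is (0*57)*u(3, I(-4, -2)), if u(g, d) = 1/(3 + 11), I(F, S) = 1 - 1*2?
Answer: 0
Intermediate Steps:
I(F, S) = -1 (I(F, S) = 1 - 2 = -1)
u(g, d) = 1/14
(0*57)*u(3, I(-4, -2)) = (0*57)*(1/14) = 0*(1/14) = 0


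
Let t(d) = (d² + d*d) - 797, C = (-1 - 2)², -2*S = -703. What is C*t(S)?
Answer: 4433535/2 ≈ 2.2168e+6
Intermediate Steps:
S = 703/2 (S = -½*(-703) = 703/2 ≈ 351.50)
C = 9 (C = (-3)² = 9)
t(d) = -797 + 2*d² (t(d) = (d² + d²) - 797 = 2*d² - 797 = -797 + 2*d²)
C*t(S) = 9*(-797 + 2*(703/2)²) = 9*(-797 + 2*(494209/4)) = 9*(-797 + 494209/2) = 9*(492615/2) = 4433535/2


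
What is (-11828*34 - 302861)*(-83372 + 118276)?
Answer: -24607773752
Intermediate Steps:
(-11828*34 - 302861)*(-83372 + 118276) = (-402152 - 302861)*34904 = -705013*34904 = -24607773752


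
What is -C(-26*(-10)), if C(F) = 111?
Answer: -111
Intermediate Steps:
-C(-26*(-10)) = -1*111 = -111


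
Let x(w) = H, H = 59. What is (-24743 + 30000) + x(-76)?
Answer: 5316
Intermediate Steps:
x(w) = 59
(-24743 + 30000) + x(-76) = (-24743 + 30000) + 59 = 5257 + 59 = 5316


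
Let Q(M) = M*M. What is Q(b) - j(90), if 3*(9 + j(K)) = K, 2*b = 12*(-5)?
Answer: 879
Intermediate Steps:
b = -30 (b = (12*(-5))/2 = (½)*(-60) = -30)
Q(M) = M²
j(K) = -9 + K/3
Q(b) - j(90) = (-30)² - (-9 + (⅓)*90) = 900 - (-9 + 30) = 900 - 1*21 = 900 - 21 = 879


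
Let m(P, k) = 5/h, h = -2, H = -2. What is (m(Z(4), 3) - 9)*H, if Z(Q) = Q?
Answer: 23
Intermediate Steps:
m(P, k) = -5/2 (m(P, k) = 5/(-2) = 5*(-½) = -5/2)
(m(Z(4), 3) - 9)*H = (-5/2 - 9)*(-2) = -23/2*(-2) = 23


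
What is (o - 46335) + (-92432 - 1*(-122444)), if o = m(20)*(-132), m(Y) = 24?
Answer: -19491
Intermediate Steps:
o = -3168 (o = 24*(-132) = -3168)
(o - 46335) + (-92432 - 1*(-122444)) = (-3168 - 46335) + (-92432 - 1*(-122444)) = -49503 + (-92432 + 122444) = -49503 + 30012 = -19491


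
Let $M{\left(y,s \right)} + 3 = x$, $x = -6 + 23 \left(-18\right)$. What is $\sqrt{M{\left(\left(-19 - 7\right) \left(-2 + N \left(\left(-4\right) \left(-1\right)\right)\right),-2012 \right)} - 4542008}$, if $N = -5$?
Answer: $i \sqrt{4542431} \approx 2131.3 i$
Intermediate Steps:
$x = -420$ ($x = -6 - 414 = -420$)
$M{\left(y,s \right)} = -423$ ($M{\left(y,s \right)} = -3 - 420 = -423$)
$\sqrt{M{\left(\left(-19 - 7\right) \left(-2 + N \left(\left(-4\right) \left(-1\right)\right)\right),-2012 \right)} - 4542008} = \sqrt{-423 - 4542008} = \sqrt{-4542431} = i \sqrt{4542431}$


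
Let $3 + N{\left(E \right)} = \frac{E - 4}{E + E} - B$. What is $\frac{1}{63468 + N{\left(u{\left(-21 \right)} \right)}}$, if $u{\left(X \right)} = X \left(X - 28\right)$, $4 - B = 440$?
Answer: $\frac{2058}{131509283} \approx 1.5649 \cdot 10^{-5}$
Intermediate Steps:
$B = -436$ ($B = 4 - 440 = -436$)
$u{\left(X \right)} = X \left(-28 + X\right)$
$N{\left(E \right)} = 433 + \frac{-4 + E}{2 E}$ ($N{\left(E \right)} = -3 + \left(\frac{E - 4}{E + E} - -436\right) = -3 + \left(\frac{-4 + E}{2 E} + 436\right) = -3 + \left(436 + \frac{-4 + E}{2 E}\right) = 433 + \frac{-4 + E}{2 E}$)
$\frac{1}{63468 + N{\left(u{\left(-21 \right)} \right)}} = \frac{1}{63468 + \left(\frac{867}{2} - \frac{2}{\left(-21\right) \left(-28 - 21\right)}\right)} = \frac{1}{63468 + \left(\frac{867}{2} - \frac{2}{\left(-21\right) \left(-49\right)}\right)} = \frac{1}{63468 + \left(\frac{867}{2} - \frac{2}{1029}\right)} = \frac{1}{63468 + \frac{892139}{2058}} = \frac{1}{\frac{131509283}{2058}} = \frac{2058}{131509283}$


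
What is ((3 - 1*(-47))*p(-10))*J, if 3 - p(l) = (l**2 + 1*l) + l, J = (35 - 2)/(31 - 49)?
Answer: 21175/3 ≈ 7058.3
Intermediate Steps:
J = -11/6 (J = 33/(-18) = 33*(-1/18) = -11/6 ≈ -1.8333)
p(l) = 3 - l**2 - 2*l (p(l) = 3 - ((l**2 + 1*l) + l) = 3 - ((l**2 + l) + l) = 3 - ((l + l**2) + l) = 3 - (l**2 + 2*l) = 3 + (-l**2 - 2*l) = 3 - l**2 - 2*l)
((3 - 1*(-47))*p(-10))*J = ((3 - 1*(-47))*(3 - 1*(-10)**2 - 2*(-10)))*(-11/6) = ((3 + 47)*(3 - 1*100 + 20))*(-11/6) = (50*(3 - 100 + 20))*(-11/6) = (50*(-77))*(-11/6) = -3850*(-11/6) = 21175/3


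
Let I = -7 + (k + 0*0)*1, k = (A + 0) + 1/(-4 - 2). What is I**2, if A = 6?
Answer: 49/36 ≈ 1.3611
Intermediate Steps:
k = 35/6 (k = (6 + 0) + 1/(-4 - 2) = 6 + 1/(-6) = 6 - 1/6 = 35/6 ≈ 5.8333)
I = -7/6 (I = -7 + (35/6 + 0*0)*1 = -7 + (35/6 + 0)*1 = -7 + (35/6)*1 = -7 + 35/6 = -7/6 ≈ -1.1667)
I**2 = (-7/6)**2 = 49/36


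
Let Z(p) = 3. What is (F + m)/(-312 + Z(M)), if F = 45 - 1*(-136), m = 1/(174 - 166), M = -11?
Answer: -483/824 ≈ -0.58617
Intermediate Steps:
m = 1/8 ≈ 0.12500
F = 181 (F = 45 + 136 = 181)
(F + m)/(-312 + Z(M)) = (181 + 1/8)/(-312 + 3) = (1449/8)/(-309) = (1449/8)*(-1/309) = -483/824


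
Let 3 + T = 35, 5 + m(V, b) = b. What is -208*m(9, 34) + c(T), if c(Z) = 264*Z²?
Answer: 264304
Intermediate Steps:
m(V, b) = -5 + b
T = 32 (T = -3 + 35 = 32)
-208*m(9, 34) + c(T) = -208*(-5 + 34) + 264*32² = -208*29 + 264*1024 = -6032 + 270336 = 264304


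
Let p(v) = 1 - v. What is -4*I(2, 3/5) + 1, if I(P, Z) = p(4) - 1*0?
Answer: 13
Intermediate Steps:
I(P, Z) = -3 (I(P, Z) = (1 - 1*4) - 1*0 = (1 - 4) + 0 = -3 + 0 = -3)
-4*I(2, 3/5) + 1 = -4*(-3) + 1 = 12 + 1 = 13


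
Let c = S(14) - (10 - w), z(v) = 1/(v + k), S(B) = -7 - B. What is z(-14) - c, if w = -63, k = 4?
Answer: 939/10 ≈ 93.900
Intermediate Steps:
z(v) = 1/(4 + v) (z(v) = 1/(v + 4) = 1/(4 + v))
c = -94 (c = (-7 - 1*14) - (10 - 1*(-63)) = (-7 - 14) - (10 + 63) = -21 - 1*73 = -21 - 73 = -94)
z(-14) - c = 1/(4 - 14) - 1*(-94) = 1/(-10) + 94 = -⅒ + 94 = 939/10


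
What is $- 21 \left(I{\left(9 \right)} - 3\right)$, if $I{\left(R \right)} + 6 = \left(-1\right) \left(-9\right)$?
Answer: $0$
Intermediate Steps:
$I{\left(R \right)} = 3$ ($I{\left(R \right)} = -6 - -9 = -6 + 9 = 3$)
$- 21 \left(I{\left(9 \right)} - 3\right) = - 21 \left(3 - 3\right) = \left(-21\right) 0 = 0$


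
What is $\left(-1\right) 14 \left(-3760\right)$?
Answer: $52640$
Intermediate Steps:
$\left(-1\right) 14 \left(-3760\right) = \left(-14\right) \left(-3760\right) = 52640$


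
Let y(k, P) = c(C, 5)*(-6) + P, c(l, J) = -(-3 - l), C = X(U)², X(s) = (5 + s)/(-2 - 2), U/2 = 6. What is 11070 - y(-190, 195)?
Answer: 88011/8 ≈ 11001.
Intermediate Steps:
U = 12 (U = 2*6 = 12)
X(s) = -5/4 - s/4 (X(s) = (5 + s)/(-4) = (5 + s)*(-¼) = -5/4 - s/4)
C = 289/16 (C = (-5/4 - ¼*12)² = (-5/4 - 3)² = (-17/4)² = 289/16 ≈ 18.063)
c(l, J) = 3 + l
y(k, P) = -1011/8 + P (y(k, P) = (3 + 289/16)*(-6) + P = (337/16)*(-6) + P = -1011/8 + P)
11070 - y(-190, 195) = 11070 - (-1011/8 + 195) = 11070 - 1*549/8 = 11070 - 549/8 = 88011/8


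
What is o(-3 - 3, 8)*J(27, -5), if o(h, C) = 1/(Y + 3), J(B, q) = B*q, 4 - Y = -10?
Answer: -135/17 ≈ -7.9412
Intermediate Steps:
Y = 14 (Y = 4 - 1*(-10) = 4 + 10 = 14)
o(h, C) = 1/17 (o(h, C) = 1/(14 + 3) = 1/17)
o(-3 - 3, 8)*J(27, -5) = (27*(-5))/17 = (1/17)*(-135) = -135/17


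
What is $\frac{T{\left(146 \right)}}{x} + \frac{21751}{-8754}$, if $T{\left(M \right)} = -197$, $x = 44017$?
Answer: $- \frac{959138305}{385324818} \approx -2.4892$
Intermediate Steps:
$\frac{T{\left(146 \right)}}{x} + \frac{21751}{-8754} = - \frac{197}{44017} + \frac{21751}{-8754} = \left(-197\right) \frac{1}{44017} + 21751 \left(- \frac{1}{8754}\right) = - \frac{197}{44017} - \frac{21751}{8754} = - \frac{959138305}{385324818}$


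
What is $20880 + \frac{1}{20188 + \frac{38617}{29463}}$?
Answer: $\frac{540009147441}{25862507} \approx 20880.0$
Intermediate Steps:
$20880 + \frac{1}{20188 + \frac{38617}{29463}} = 20880 + \frac{1}{20188 + 38617 \cdot \frac{1}{29463}} = 20880 + \frac{1}{20188 + \frac{1679}{1281}} = 20880 + \frac{1}{\frac{25862507}{1281}} = 20880 + \frac{1281}{25862507} = \frac{540009147441}{25862507}$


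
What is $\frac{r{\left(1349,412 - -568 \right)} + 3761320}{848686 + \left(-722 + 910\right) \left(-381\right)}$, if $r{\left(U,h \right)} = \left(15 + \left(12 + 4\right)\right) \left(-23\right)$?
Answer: $\frac{3760607}{777058} \approx 4.8395$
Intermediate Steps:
$r{\left(U,h \right)} = -713$ ($r{\left(U,h \right)} = \left(15 + 16\right) \left(-23\right) = 31 \left(-23\right) = -713$)
$\frac{r{\left(1349,412 - -568 \right)} + 3761320}{848686 + \left(-722 + 910\right) \left(-381\right)} = \frac{-713 + 3761320}{848686 + \left(-722 + 910\right) \left(-381\right)} = \frac{3760607}{848686 + 188 \left(-381\right)} = \frac{3760607}{848686 - 71628} = \frac{3760607}{777058}$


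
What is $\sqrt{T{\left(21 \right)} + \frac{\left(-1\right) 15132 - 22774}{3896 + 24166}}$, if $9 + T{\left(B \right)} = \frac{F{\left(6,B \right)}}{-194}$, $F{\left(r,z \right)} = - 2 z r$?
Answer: $\frac{i \sqrt{1863006568354}}{453669} \approx 3.0086 i$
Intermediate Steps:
$F{\left(r,z \right)} = - 2 r z$
$T{\left(B \right)} = -9 + \frac{6 B}{97}$ ($T{\left(B \right)} = -9 + \frac{\left(-2\right) 6 B}{-194} = -9 + - 12 B \left(- \frac{1}{194}\right) = -9 + \frac{6 B}{97}$)
$\sqrt{T{\left(21 \right)} + \frac{\left(-1\right) 15132 - 22774}{3896 + 24166}} = \sqrt{\left(-9 + \frac{6}{97} \cdot 21\right) + \frac{\left(-1\right) 15132 - 22774}{3896 + 24166}} = \sqrt{\left(-9 + \frac{126}{97}\right) + \frac{-15132 - 22774}{28062}} = \sqrt{- \frac{747}{97} - \frac{18953}{14031}} = \sqrt{- \frac{12319598}{1361007}} = \frac{i \sqrt{1863006568354}}{453669}$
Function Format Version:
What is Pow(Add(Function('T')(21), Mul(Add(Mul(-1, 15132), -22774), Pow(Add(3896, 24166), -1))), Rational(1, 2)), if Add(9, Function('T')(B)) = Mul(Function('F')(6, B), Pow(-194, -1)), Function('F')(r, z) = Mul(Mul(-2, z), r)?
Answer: Mul(Rational(1, 453669), I, Pow(1863006568354, Rational(1, 2))) ≈ Mul(3.0086, I)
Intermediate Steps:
Function('F')(r, z) = Mul(-2, r, z)
Function('T')(B) = Add(-9, Mul(Rational(6, 97), B)) (Function('T')(B) = Add(-9, Mul(Mul(-2, 6, B), Pow(-194, -1))) = Add(-9, Mul(Mul(-12, B), Rational(-1, 194))) = Add(-9, Mul(Rational(6, 97), B)))
Pow(Add(Function('T')(21), Mul(Add(Mul(-1, 15132), -22774), Pow(Add(3896, 24166), -1))), Rational(1, 2)) = Pow(Add(Add(-9, Mul(Rational(6, 97), 21)), Mul(Add(Mul(-1, 15132), -22774), Pow(Add(3896, 24166), -1))), Rational(1, 2)) = Pow(Add(Add(-9, Rational(126, 97)), Mul(Add(-15132, -22774), Pow(28062, -1))), Rational(1, 2)) = Pow(Add(Rational(-747, 97), Mul(-37906, Rational(1, 28062))), Rational(1, 2)) = Pow(Add(Rational(-747, 97), Rational(-18953, 14031)), Rational(1, 2)) = Pow(Rational(-12319598, 1361007), Rational(1, 2)) = Mul(Rational(1, 453669), I, Pow(1863006568354, Rational(1, 2)))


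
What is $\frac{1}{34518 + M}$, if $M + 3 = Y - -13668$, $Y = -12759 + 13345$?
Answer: $\frac{1}{48769} \approx 2.0505 \cdot 10^{-5}$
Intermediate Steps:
$Y = 586$
$M = 14251$ ($M = -3 + \left(586 - -13668\right) = -3 + \left(586 + 13668\right) = -3 + 14254 = 14251$)
$\frac{1}{34518 + M} = \frac{1}{34518 + 14251} = \frac{1}{48769}$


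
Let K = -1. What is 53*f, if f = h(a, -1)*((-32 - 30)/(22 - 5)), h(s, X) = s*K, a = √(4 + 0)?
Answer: 6572/17 ≈ 386.59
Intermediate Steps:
a = 2 (a = √4 = 2)
h(s, X) = -s (h(s, X) = s*(-1) = -s)
f = 124/17 (f = (-1*2)*((-32 - 30)/(22 - 5)) = -(-124)/17 = -2*(-62/17) = 124/17 ≈ 7.2941)
53*f = 53*(124/17) = 6572/17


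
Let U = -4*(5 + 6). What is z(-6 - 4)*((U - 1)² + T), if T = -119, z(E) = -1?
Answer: -1906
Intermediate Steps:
U = -44 (U = -4*11 = -44)
z(-6 - 4)*((U - 1)² + T) = -((-44 - 1)² - 119) = -((-45)² - 119) = -(2025 - 119) = -1*1906 = -1906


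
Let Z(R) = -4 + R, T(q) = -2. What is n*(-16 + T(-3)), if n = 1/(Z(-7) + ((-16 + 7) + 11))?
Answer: 2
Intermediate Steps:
n = -1/9 (n = 1/((-4 - 7) + ((-16 + 7) + 11)) = 1/(-11 + (-9 + 11)) = 1/(-11 + 2) = 1/(-9) = -1/9 ≈ -0.11111)
n*(-16 + T(-3)) = -(-16 - 2)/9 = -1/9*(-18) = 2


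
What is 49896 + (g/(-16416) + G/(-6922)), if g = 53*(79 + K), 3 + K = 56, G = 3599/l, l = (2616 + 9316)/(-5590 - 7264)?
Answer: 37089779032579/743339736 ≈ 49896.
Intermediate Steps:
l = -5966/6427 (l = 11932/(-12854) = 11932*(-1/12854) = -5966/6427 ≈ -0.92827)
G = -23130773/5966 (G = 3599/(-5966/6427) = 3599*(-6427/5966) = -23130773/5966 ≈ -3877.1)
K = 53 (K = -3 + 56 = 53)
g = 6996 (g = 53*(79 + 53) = 53*132 = 6996)
49896 + (g/(-16416) + G/(-6922)) = 49896 + (6996/(-16416) - 23130773/5966/(-6922)) = 49896 + (6996*(-1/16416) - 23130773/5966*(-1/6922)) = 49896 + (-583/1368 + 23130773/41296652) = 49896 + 99565123/743339736 = 37089779032579/743339736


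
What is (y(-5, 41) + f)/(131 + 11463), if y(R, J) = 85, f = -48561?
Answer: -24238/5797 ≈ -4.1811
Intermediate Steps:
(y(-5, 41) + f)/(131 + 11463) = (85 - 48561)/(131 + 11463) = -48476/11594 = -48476*1/11594 = -24238/5797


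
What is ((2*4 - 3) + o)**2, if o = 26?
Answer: 961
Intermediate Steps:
((2*4 - 3) + o)**2 = ((2*4 - 3) + 26)**2 = ((8 - 3) + 26)**2 = (5 + 26)**2 = 31**2 = 961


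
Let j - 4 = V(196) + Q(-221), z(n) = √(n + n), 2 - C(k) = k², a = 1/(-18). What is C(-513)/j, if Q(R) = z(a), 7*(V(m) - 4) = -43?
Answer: -215533773/1570 + 38685549*I/1570 ≈ -1.3728e+5 + 24640.0*I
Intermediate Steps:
a = -1/18 ≈ -0.055556
V(m) = -15/7 (V(m) = 4 + (⅐)*(-43) = 4 - 43/7 = -15/7)
C(k) = 2 - k²
z(n) = √2*√n (z(n) = √(2*n) = √2*√n)
Q(R) = I/3 (Q(R) = √2*√(-1/18) = √2*(I*√2/6) = I/3)
j = 13/7 + I/3 (j = 4 + (-15/7 + I/3) = 13/7 + I/3 ≈ 1.8571 + 0.33333*I)
C(-513)/j = (2 - 1*(-513)²)/(13/7 + I/3) = (2 - 1*263169)*(441*(13/7 - I/3)/1570) = (2 - 263169)*(441*(13/7 - I/3)/1570) = -116056647*(13/7 - I/3)/1570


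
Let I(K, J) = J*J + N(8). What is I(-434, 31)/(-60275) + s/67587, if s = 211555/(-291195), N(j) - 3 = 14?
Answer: -3852153204079/237254412385575 ≈ -0.016236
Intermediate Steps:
N(j) = 17 (N(j) = 3 + 14 = 17)
s = -42311/58239 (s = 211555*(-1/291195) = -42311/58239 ≈ -0.72651)
I(K, J) = 17 + J**2 (I(K, J) = J*J + 17 = J**2 + 17 = 17 + J**2)
I(-434, 31)/(-60275) + s/67587 = (17 + 31**2)/(-60275) - 42311/58239/67587 = (17 + 961)*(-1/60275) - 42311/58239*1/67587 = 978*(-1/60275) - 42311/3936199293 = -978/60275 - 42311/3936199293 = -3852153204079/237254412385575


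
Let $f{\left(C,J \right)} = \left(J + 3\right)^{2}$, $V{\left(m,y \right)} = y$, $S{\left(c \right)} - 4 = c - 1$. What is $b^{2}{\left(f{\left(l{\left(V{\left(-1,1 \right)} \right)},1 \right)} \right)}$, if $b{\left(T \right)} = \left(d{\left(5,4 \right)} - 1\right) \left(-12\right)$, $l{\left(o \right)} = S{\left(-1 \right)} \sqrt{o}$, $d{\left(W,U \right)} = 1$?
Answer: $0$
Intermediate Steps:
$S{\left(c \right)} = 3 + c$ ($S{\left(c \right)} = 4 + \left(c - 1\right) = 4 + \left(-1 + c\right) = 3 + c$)
$l{\left(o \right)} = 2 \sqrt{o}$ ($l{\left(o \right)} = \left(3 - 1\right) \sqrt{o} = 2 \sqrt{o}$)
$f{\left(C,J \right)} = \left(3 + J\right)^{2}$
$b{\left(T \right)} = 0$ ($b{\left(T \right)} = \left(1 - 1\right) \left(-12\right) = 0 \left(-12\right) = 0$)
$b^{2}{\left(f{\left(l{\left(V{\left(-1,1 \right)} \right)},1 \right)} \right)} = 0^{2} = 0$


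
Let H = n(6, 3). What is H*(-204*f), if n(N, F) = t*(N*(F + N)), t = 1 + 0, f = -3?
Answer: 33048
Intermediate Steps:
t = 1
n(N, F) = N*(F + N) (n(N, F) = 1*(N*(F + N)) = N*(F + N))
H = 54 (H = 6*(3 + 6) = 6*9 = 54)
H*(-204*f) = 54*(-204*(-3)) = 54*612 = 33048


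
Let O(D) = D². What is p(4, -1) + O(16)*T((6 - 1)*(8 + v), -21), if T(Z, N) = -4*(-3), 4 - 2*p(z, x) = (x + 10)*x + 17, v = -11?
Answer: 3070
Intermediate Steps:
p(z, x) = -13/2 - x*(10 + x)/2 (p(z, x) = 2 - ((x + 10)*x + 17)/2 = 2 - ((10 + x)*x + 17)/2 = 2 - (x*(10 + x) + 17)/2 = 2 - (17 + x*(10 + x))/2 = 2 + (-17/2 - x*(10 + x)/2) = -13/2 - x*(10 + x)/2)
T(Z, N) = 12
p(4, -1) + O(16)*T((6 - 1)*(8 + v), -21) = (-13/2 - 5*(-1) - ½*(-1)²) + 16²*12 = (-13/2 + 5 - ½*1) + 256*12 = (-13/2 + 5 - ½) + 3072 = -2 + 3072 = 3070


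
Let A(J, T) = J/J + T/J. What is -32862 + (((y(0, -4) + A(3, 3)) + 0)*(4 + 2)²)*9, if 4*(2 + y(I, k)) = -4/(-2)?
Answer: -32700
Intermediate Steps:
A(J, T) = 1 + T/J
y(I, k) = -3/2 (y(I, k) = -2 + (-4/(-2))/4 = -2 + (-4*(-½))/4 = -2 + (¼)*2 = -2 + ½ = -3/2)
-32862 + (((y(0, -4) + A(3, 3)) + 0)*(4 + 2)²)*9 = -32862 + (((-3/2 + (3 + 3)/3) + 0)*(4 + 2)²)*9 = -32862 + (((-3/2 + (⅓)*6) + 0)*6²)*9 = -32862 + (((-3/2 + 2) + 0)*36)*9 = -32862 + ((½ + 0)*36)*9 = -32862 + ((½)*36)*9 = -32862 + 18*9 = -32862 + 162 = -32700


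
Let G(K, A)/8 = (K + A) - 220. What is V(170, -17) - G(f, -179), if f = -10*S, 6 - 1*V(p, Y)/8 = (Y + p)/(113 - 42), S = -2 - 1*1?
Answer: 211776/71 ≈ 2982.8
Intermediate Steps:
S = -3 (S = -2 - 1 = -3)
V(p, Y) = 48 - 8*Y/71 - 8*p/71 (V(p, Y) = 48 - 8*(Y + p)/(113 - 42) = 48 - 8*(Y + p)/71 = 48 - 8*(Y/71 + p/71) = 48 + (-8*Y/71 - 8*p/71) = 48 - 8*Y/71 - 8*p/71)
f = 30 (f = -10*(-3) = 30)
G(K, A) = -1760 + 8*A + 8*K (G(K, A) = 8*((K + A) - 220) = 8*((A + K) - 220) = 8*(-220 + A + K) = -1760 + 8*A + 8*K)
V(170, -17) - G(f, -179) = (48 - 8/71*(-17) - 8/71*170) - (-1760 + 8*(-179) + 8*30) = (48 + 136/71 - 1360/71) - (-1760 - 1432 + 240) = 2184/71 - 1*(-2952) = 2184/71 + 2952 = 211776/71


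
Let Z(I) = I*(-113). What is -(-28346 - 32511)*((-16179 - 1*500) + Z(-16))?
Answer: -905004447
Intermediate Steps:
Z(I) = -113*I
-(-28346 - 32511)*((-16179 - 1*500) + Z(-16)) = -(-28346 - 32511)*((-16179 - 1*500) - 113*(-16)) = -(-60857)*((-16179 - 500) + 1808) = -(-60857)*(-16679 + 1808) = -(-60857)*(-14871) = -1*905004447 = -905004447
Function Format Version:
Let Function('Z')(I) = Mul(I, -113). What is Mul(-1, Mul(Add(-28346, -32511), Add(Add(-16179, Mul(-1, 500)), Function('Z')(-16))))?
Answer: -905004447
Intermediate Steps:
Function('Z')(I) = Mul(-113, I)
Mul(-1, Mul(Add(-28346, -32511), Add(Add(-16179, Mul(-1, 500)), Function('Z')(-16)))) = Mul(-1, Mul(Add(-28346, -32511), Add(Add(-16179, Mul(-1, 500)), Mul(-113, -16)))) = Mul(-1, Mul(-60857, Add(Add(-16179, -500), 1808))) = Mul(-1, Mul(-60857, Add(-16679, 1808))) = Mul(-1, Mul(-60857, -14871)) = Mul(-1, 905004447) = -905004447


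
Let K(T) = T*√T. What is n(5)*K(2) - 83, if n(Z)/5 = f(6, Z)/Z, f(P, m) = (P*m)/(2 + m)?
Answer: -83 + 60*√2/7 ≈ -70.878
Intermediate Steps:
f(P, m) = P*m/(2 + m)
K(T) = T^(3/2)
n(Z) = 30/(2 + Z) (n(Z) = 5*((6*Z/(2 + Z))/Z) = 5*(6/(2 + Z)) = 30/(2 + Z))
n(5)*K(2) - 83 = (30/(2 + 5))*2^(3/2) - 83 = (30/7)*(2*√2) - 83 = (30*(⅐))*(2*√2) - 83 = 30*(2*√2)/7 - 83 = 60*√2/7 - 83 = -83 + 60*√2/7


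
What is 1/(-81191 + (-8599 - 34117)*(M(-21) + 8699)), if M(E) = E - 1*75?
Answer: -1/367566939 ≈ -2.7206e-9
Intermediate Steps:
M(E) = -75 + E (M(E) = E - 75 = -75 + E)
1/(-81191 + (-8599 - 34117)*(M(-21) + 8699)) = 1/(-81191 + (-8599 - 34117)*((-75 - 21) + 8699)) = 1/(-81191 - 42716*(-96 + 8699)) = 1/(-81191 - 42716*8603) = 1/(-81191 - 367485748) = 1/(-367566939) = -1/367566939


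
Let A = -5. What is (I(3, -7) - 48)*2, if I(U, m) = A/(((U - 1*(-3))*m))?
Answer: -2011/21 ≈ -95.762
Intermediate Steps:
I(U, m) = -5/(m*(3 + U)) (I(U, m) = -5*1/(m*(U - 1*(-3))) = -5*1/(m*(U + 3)) = -5*1/(m*(3 + U)) = -5/(m*(3 + U)))
(I(3, -7) - 48)*2 = (-5/(-7*(3 + 3)) - 48)*2 = (-5*(-1/7)/6 - 48)*2 = (-5*(-1/7)*1/6 - 48)*2 = (5/42 - 48)*2 = -2011/42*2 = -2011/21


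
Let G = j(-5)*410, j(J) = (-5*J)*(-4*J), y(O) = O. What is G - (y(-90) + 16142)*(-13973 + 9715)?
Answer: 68554416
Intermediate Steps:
j(J) = 20*J²
G = 205000 (G = (20*(-5)²)*410 = (20*25)*410 = 500*410 = 205000)
G - (y(-90) + 16142)*(-13973 + 9715) = 205000 - (-90 + 16142)*(-13973 + 9715) = 205000 - 16052*(-4258) = 205000 - 1*(-68349416) = 205000 + 68349416 = 68554416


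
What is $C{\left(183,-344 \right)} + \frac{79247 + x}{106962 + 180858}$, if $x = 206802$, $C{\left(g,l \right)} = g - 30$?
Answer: $\frac{44322509}{287820} \approx 153.99$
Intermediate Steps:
$C{\left(g,l \right)} = -30 + g$
$C{\left(183,-344 \right)} + \frac{79247 + x}{106962 + 180858} = \left(-30 + 183\right) + \frac{79247 + 206802}{106962 + 180858} = 153 + \frac{286049}{287820} = \frac{44322509}{287820}$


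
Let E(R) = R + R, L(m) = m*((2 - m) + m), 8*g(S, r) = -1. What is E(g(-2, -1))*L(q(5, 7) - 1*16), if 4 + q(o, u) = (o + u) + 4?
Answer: 2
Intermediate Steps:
g(S, r) = -⅛ (g(S, r) = (⅛)*(-1) = -⅛)
q(o, u) = o + u (q(o, u) = -4 + ((o + u) + 4) = -4 + (4 + o + u) = o + u)
L(m) = 2*m (L(m) = m*2 = 2*m)
E(R) = 2*R
E(g(-2, -1))*L(q(5, 7) - 1*16) = (2*(-⅛))*(2*((5 + 7) - 1*16)) = -(12 - 16)/2 = -(-4)/2 = -¼*(-8) = 2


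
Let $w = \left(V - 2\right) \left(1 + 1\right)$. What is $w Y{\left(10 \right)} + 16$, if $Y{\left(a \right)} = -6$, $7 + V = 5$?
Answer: $64$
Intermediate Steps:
$V = -2$ ($V = -7 + 5 = -2$)
$w = -8$ ($w = \left(-2 - 2\right) \left(1 + 1\right) = \left(-4\right) 2 = -8$)
$w Y{\left(10 \right)} + 16 = \left(-8\right) \left(-6\right) + 16 = 48 + 16 = 64$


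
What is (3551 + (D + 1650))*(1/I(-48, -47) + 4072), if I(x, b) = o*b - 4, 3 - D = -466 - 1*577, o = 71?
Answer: 84987630097/3341 ≈ 2.5438e+7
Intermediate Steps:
D = 1046 (D = 3 - (-466 - 1*577) = 3 - (-466 - 577) = 3 - 1*(-1043) = 3 + 1043 = 1046)
I(x, b) = -4 + 71*b (I(x, b) = 71*b - 4 = -4 + 71*b)
(3551 + (D + 1650))*(1/I(-48, -47) + 4072) = (3551 + (1046 + 1650))*(1/(-4 + 71*(-47)) + 4072) = (3551 + 2696)*(1/(-4 - 3337) + 4072) = 6247*(1/(-3341) + 4072) = 6247*(-1/3341 + 4072) = 6247*(13604551/3341) = 84987630097/3341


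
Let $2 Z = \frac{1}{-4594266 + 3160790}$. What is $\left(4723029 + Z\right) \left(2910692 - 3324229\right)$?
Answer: $- \frac{5599579396255685959}{2866952} \approx -1.9531 \cdot 10^{12}$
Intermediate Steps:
$Z = - \frac{1}{2866952}$ ($Z = \frac{1}{2 \left(-4594266 + 3160790\right)} = \frac{1}{2 \left(-1433476\right)} = \frac{1}{2} \left(- \frac{1}{1433476}\right) = - \frac{1}{2866952} \approx -3.488 \cdot 10^{-7}$)
$\left(4723029 + Z\right) \left(2910692 - 3324229\right) = \left(4723029 - \frac{1}{2866952}\right) \left(2910692 - 3324229\right) = \frac{13540697437607}{2866952} \left(-413537\right) = - \frac{5599579396255685959}{2866952}$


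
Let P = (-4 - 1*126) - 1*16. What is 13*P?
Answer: -1898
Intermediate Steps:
P = -146 (P = (-4 - 126) - 16 = -130 - 16 = -146)
13*P = 13*(-146) = -1898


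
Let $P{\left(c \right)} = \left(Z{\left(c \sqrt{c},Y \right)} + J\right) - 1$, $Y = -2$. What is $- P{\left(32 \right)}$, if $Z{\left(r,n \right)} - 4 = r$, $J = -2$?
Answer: $-1 - 128 \sqrt{2} \approx -182.02$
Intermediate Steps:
$Z{\left(r,n \right)} = 4 + r$
$P{\left(c \right)} = 1 + c^{\frac{3}{2}}$ ($P{\left(c \right)} = \left(\left(4 + c \sqrt{c}\right) - 2\right) - 1 = \left(\left(4 + c^{\frac{3}{2}}\right) - 2\right) - 1 = \left(2 + c^{\frac{3}{2}}\right) - 1 = 1 + c^{\frac{3}{2}}$)
$- P{\left(32 \right)} = - (1 + 32^{\frac{3}{2}}) = - (1 + 128 \sqrt{2}) = -1 - 128 \sqrt{2}$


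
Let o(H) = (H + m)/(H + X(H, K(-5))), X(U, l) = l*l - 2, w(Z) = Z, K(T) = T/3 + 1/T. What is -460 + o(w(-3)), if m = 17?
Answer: -160010/341 ≈ -469.24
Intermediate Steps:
K(T) = 1/T + T/3 (K(T) = T*(1/3) + 1/T = T/3 + 1/T = 1/T + T/3)
X(U, l) = -2 + l**2 (X(U, l) = l**2 - 2 = -2 + l**2)
o(H) = (17 + H)/(334/225 + H) (o(H) = (H + 17)/(H + (-2 + (1/(-5) + (1/3)*(-5))**2)) = (17 + H)/(H + (-2 + (-1/5 - 5/3)**2)) = (17 + H)/(H + (-2 + (-28/15)**2)) = (17 + H)/(H + (-2 + 784/225)) = (17 + H)/(H + 334/225) = (17 + H)/(334/225 + H))
-460 + o(w(-3)) = -460 + 225*(17 - 3)/(334 + 225*(-3)) = -460 + 225*14/(334 - 675) = -460 + 225*14/(-341) = -460 + 225*(-1/341)*14 = -460 - 3150/341 = -160010/341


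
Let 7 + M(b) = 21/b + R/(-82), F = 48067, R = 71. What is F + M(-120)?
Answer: 78816693/1640 ≈ 48059.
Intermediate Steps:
M(b) = -645/82 + 21/b (M(b) = -7 + (21/b + 71/(-82)) = -7 + (21/b + 71*(-1/82)) = -7 + (21/b - 71/82) = -7 + (-71/82 + 21/b) = -645/82 + 21/b)
F + M(-120) = 48067 + (-645/82 + 21/(-120)) = 48067 + (-645/82 + 21*(-1/120)) = 48067 + (-645/82 - 7/40) = 48067 - 13187/1640 = 78816693/1640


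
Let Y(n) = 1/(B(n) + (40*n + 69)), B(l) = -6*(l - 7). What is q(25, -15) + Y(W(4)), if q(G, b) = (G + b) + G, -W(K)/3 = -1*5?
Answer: 21736/621 ≈ 35.002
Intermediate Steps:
W(K) = 15 (W(K) = -(-3)*5 = -3*(-5) = 15)
q(G, b) = b + 2*G
B(l) = 42 - 6*l (B(l) = -6*(-7 + l) = 42 - 6*l)
Y(n) = 1/(111 + 34*n) (Y(n) = 1/((42 - 6*n) + (40*n + 69)) = 1/((42 - 6*n) + (69 + 40*n)) = 1/(111 + 34*n))
q(25, -15) + Y(W(4)) = (-15 + 2*25) + 1/(111 + 34*15) = (-15 + 50) + 1/(111 + 510) = 35 + 1/621 = 21736/621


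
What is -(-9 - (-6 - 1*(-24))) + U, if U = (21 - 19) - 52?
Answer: -23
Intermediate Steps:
U = -50 (U = 2 - 52 = -50)
-(-9 - (-6 - 1*(-24))) + U = -(-9 - (-6 - 1*(-24))) - 50 = -(-9 - (-6 + 24)) - 50 = -(-9 - 1*18) - 50 = -(-9 - 18) - 50 = -1*(-27) - 50 = 27 - 50 = -23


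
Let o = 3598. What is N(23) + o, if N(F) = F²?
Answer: 4127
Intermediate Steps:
N(23) + o = 23² + 3598 = 529 + 3598 = 4127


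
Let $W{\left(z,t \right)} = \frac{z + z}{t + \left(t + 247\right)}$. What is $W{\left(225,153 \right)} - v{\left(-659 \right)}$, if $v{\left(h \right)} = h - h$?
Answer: $\frac{450}{553} \approx 0.81374$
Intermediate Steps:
$v{\left(h \right)} = 0$
$W{\left(z,t \right)} = \frac{2 z}{247 + 2 t}$ ($W{\left(z,t \right)} = \frac{2 z}{t + \left(247 + t\right)} = \frac{2 z}{247 + 2 t}$)
$W{\left(225,153 \right)} - v{\left(-659 \right)} = 2 \cdot 225 \frac{1}{247 + 2 \cdot 153} - 0 = 2 \cdot 225 \frac{1}{247 + 306} + 0 = 2 \cdot 225 \cdot \frac{1}{553} + 0 = \frac{450}{553} + 0 = \frac{450}{553}$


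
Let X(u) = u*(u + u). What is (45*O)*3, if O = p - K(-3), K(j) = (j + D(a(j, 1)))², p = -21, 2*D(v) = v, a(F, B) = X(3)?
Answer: -7695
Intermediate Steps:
X(u) = 2*u² (X(u) = u*(2*u) = 2*u²)
a(F, B) = 18 (a(F, B) = 2*3² = 2*9 = 18)
D(v) = v/2
K(j) = (9 + j)² (K(j) = (j + (½)*18)² = (j + 9)² = (9 + j)²)
O = -57 (O = -21 - (9 - 3)² = -21 - 1*6² = -21 - 1*36 = -21 - 36 = -57)
(45*O)*3 = (45*(-57))*3 = -2565*3 = -7695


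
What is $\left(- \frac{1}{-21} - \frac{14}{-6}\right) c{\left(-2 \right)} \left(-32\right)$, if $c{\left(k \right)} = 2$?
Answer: $- \frac{3200}{21} \approx -152.38$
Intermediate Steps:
$\left(- \frac{1}{-21} - \frac{14}{-6}\right) c{\left(-2 \right)} \left(-32\right) = \left(- \frac{1}{-21} - \frac{14}{-6}\right) 2 \left(-32\right) = \left(\left(-1\right) \left(- \frac{1}{21}\right) - - \frac{7}{3}\right) 2 \left(-32\right) = \left(\frac{1}{21} + \frac{7}{3}\right) 2 \left(-32\right) = \frac{50}{21} \cdot 2 \left(-32\right) = \frac{100}{21} \left(-32\right) = - \frac{3200}{21}$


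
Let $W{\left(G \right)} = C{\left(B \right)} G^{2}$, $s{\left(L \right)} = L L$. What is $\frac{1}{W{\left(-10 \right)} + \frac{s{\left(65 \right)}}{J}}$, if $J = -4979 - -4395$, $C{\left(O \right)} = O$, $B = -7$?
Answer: $- \frac{584}{413025} \approx -0.001414$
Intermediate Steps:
$J = -584$ ($J = -4979 + 4395 = -584$)
$s{\left(L \right)} = L^{2}$
$W{\left(G \right)} = - 7 G^{2}$
$\frac{1}{W{\left(-10 \right)} + \frac{s{\left(65 \right)}}{J}} = \frac{1}{- 7 \left(-10\right)^{2} + \frac{65^{2}}{-584}} = \frac{1}{\left(-7\right) 100 + 4225 \left(- \frac{1}{584}\right)} = \frac{1}{-700 - \frac{4225}{584}} = \frac{1}{- \frac{413025}{584}} = - \frac{584}{413025}$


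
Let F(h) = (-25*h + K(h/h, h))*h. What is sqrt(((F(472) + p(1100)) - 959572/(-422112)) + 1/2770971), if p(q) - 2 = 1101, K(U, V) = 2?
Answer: I*sqrt(1469327301802578452132958346)/16245279316 ≈ 2359.6*I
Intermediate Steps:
p(q) = 1103 (p(q) = 2 + 1101 = 1103)
F(h) = h*(2 - 25*h) (F(h) = (-25*h + 2)*h = (2 - 25*h)*h = h*(2 - 25*h))
sqrt(((F(472) + p(1100)) - 959572/(-422112)) + 1/2770971) = sqrt(((472*(2 - 25*472) + 1103) - 959572/(-422112)) + 1/2770971) = sqrt(((472*(2 - 11800) + 1103) - 959572*(-1/422112)) + 1/2770971) = sqrt(((472*(-11798) + 1103) + 239893/105528) + 1/2770971) = sqrt(((-5568656 + 1103) + 239893/105528) + 1/2770971) = sqrt((-5567553 + 239893/105528) + 1/2770971) = sqrt(-587532493091/105528 + 1/2770971) = sqrt(-180892833323639537/32490558632) = I*sqrt(1469327301802578452132958346)/16245279316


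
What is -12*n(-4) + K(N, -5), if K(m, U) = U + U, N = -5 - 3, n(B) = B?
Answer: 38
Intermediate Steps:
N = -8
K(m, U) = 2*U
-12*n(-4) + K(N, -5) = -12*(-4) + 2*(-5) = 48 - 10 = 38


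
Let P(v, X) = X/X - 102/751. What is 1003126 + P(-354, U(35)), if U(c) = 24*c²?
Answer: 753348275/751 ≈ 1.0031e+6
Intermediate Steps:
P(v, X) = 649/751 (P(v, X) = 1 - 102*1/751 = 1 - 102/751 = 649/751)
1003126 + P(-354, U(35)) = 1003126 + 649/751 = 753348275/751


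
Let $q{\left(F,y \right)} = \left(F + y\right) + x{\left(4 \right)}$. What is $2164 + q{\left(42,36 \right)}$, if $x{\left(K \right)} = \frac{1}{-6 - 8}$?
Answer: $\frac{31387}{14} \approx 2241.9$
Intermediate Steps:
$x{\left(K \right)} = - \frac{1}{14}$ ($x{\left(K \right)} = \frac{1}{-14} = - \frac{1}{14}$)
$q{\left(F,y \right)} = - \frac{1}{14} + F + y$ ($q{\left(F,y \right)} = \left(F + y\right) - \frac{1}{14} = - \frac{1}{14} + F + y$)
$2164 + q{\left(42,36 \right)} = 2164 + \left(- \frac{1}{14} + 42 + 36\right) = 2164 + \frac{1091}{14} = \frac{31387}{14}$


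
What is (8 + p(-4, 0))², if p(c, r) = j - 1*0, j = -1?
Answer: 49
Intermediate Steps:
p(c, r) = -1 (p(c, r) = -1 - 1*0 = -1 + 0 = -1)
(8 + p(-4, 0))² = (8 - 1)² = 7² = 49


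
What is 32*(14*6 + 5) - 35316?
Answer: -32468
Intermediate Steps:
32*(14*6 + 5) - 35316 = 32*(84 + 5) - 35316 = 32*89 - 35316 = 2848 - 35316 = -32468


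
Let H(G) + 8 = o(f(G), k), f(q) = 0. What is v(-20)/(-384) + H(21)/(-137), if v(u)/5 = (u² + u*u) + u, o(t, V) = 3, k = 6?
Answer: -44365/4384 ≈ -10.120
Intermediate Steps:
H(G) = -5 (H(G) = -8 + 3 = -5)
v(u) = 5*u + 10*u² (v(u) = 5*((u² + u*u) + u) = 5*((u² + u²) + u) = 5*(2*u² + u) = 5*(u + 2*u²) = 5*u + 10*u²)
v(-20)/(-384) + H(21)/(-137) = (5*(-20)*(1 + 2*(-20)))/(-384) - 5/(-137) = (5*(-20)*(1 - 40))*(-1/384) - 5*(-1/137) = (5*(-20)*(-39))*(-1/384) + 5/137 = 3900*(-1/384) + 5/137 = -325/32 + 5/137 = -44365/4384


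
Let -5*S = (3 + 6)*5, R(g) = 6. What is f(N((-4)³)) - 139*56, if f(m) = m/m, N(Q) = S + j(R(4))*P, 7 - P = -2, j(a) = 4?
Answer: -7783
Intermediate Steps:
S = -9 (S = -(3 + 6)*5/5 = -9*5/5 = -⅕*45 = -9)
P = 9 (P = 7 - 1*(-2) = 7 + 2 = 9)
N(Q) = 27 (N(Q) = -9 + 4*9 = -9 + 36 = 27)
f(m) = 1
f(N((-4)³)) - 139*56 = 1 - 139*56 = 1 - 7784 = -7783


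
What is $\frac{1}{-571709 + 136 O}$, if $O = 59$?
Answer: $- \frac{1}{563685} \approx -1.774 \cdot 10^{-6}$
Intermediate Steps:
$\frac{1}{-571709 + 136 O} = \frac{1}{-571709 + 136 \cdot 59} = \frac{1}{-571709 + 8024} = \frac{1}{-563685} = - \frac{1}{563685}$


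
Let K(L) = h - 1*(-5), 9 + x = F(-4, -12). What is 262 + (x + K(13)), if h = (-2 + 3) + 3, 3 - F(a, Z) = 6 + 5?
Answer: 254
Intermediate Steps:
F(a, Z) = -8 (F(a, Z) = 3 - (6 + 5) = 3 - 1*11 = 3 - 11 = -8)
h = 4 (h = 1 + 3 = 4)
x = -17 (x = -9 - 8 = -17)
K(L) = 9 (K(L) = 4 - 1*(-5) = 4 + 5 = 9)
262 + (x + K(13)) = 262 + (-17 + 9) = 262 - 8 = 254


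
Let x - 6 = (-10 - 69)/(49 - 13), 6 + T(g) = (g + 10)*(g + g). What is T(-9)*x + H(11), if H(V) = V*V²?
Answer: 3719/3 ≈ 1239.7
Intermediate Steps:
T(g) = -6 + 2*g*(10 + g) (T(g) = -6 + (g + 10)*(g + g) = -6 + (10 + g)*(2*g) = -6 + 2*g*(10 + g))
x = 137/36 (x = 6 + (-10 - 69)/(49 - 13) = 6 - 79/36 = 137/36 ≈ 3.8056)
H(V) = V³
T(-9)*x + H(11) = (-6 + 2*(-9)² + 20*(-9))*(137/36) + 11³ = (-6 + 2*81 - 180)*(137/36) + 1331 = (-6 + 162 - 180)*(137/36) + 1331 = -24*137/36 + 1331 = -274/3 + 1331 = 3719/3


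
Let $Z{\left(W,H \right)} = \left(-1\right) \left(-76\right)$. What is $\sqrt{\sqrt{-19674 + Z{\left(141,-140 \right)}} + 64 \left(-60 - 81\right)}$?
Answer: $\sqrt{-9024 + i \sqrt{19598}} \approx 0.7368 + 94.998 i$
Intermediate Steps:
$Z{\left(W,H \right)} = 76$
$\sqrt{\sqrt{-19674 + Z{\left(141,-140 \right)}} + 64 \left(-60 - 81\right)} = \sqrt{\sqrt{-19674 + 76} + 64 \left(-60 - 81\right)} = \sqrt{\sqrt{-19598} + 64 \left(-141\right)} = \sqrt{i \sqrt{19598} - 9024} = \sqrt{-9024 + i \sqrt{19598}}$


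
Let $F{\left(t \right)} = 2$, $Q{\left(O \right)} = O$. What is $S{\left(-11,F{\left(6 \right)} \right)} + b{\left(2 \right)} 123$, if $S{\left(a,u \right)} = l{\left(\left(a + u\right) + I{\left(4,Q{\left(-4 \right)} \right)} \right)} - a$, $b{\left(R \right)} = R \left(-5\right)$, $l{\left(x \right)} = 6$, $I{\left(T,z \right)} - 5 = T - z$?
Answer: $-1213$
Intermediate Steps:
$I{\left(T,z \right)} = 5 + T - z$ ($I{\left(T,z \right)} = 5 + \left(T - z\right) = 5 + T - z$)
$b{\left(R \right)} = - 5 R$
$S{\left(a,u \right)} = 6 - a$
$S{\left(-11,F{\left(6 \right)} \right)} + b{\left(2 \right)} 123 = \left(6 - -11\right) + \left(-5\right) 2 \cdot 123 = \left(6 + 11\right) - 1230 = 17 - 1230 = -1213$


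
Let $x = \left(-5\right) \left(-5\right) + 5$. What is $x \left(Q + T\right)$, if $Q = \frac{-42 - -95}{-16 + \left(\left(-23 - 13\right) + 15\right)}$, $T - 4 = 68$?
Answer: $\frac{78330}{37} \approx 2117.0$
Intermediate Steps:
$T = 72$ ($T = 4 + 68 = 72$)
$x = 30$ ($x = 25 + 5 = 30$)
$Q = - \frac{53}{37}$ ($Q = \frac{-42 + 95}{-16 + \left(-36 + 15\right)} = \frac{53}{-16 - 21} = \frac{53}{-37} = 53 \left(- \frac{1}{37}\right) = - \frac{53}{37} \approx -1.4324$)
$x \left(Q + T\right) = 30 \left(- \frac{53}{37} + 72\right) = 30 \cdot \frac{2611}{37} = \frac{78330}{37}$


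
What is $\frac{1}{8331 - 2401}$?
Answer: $\frac{1}{5930} \approx 0.00016863$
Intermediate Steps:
$\frac{1}{8331 - 2401} = \frac{1}{5930}$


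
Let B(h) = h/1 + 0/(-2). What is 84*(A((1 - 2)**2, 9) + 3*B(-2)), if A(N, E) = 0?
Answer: -504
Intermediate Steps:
B(h) = h (B(h) = h*1 + 0*(-1/2) = h + 0 = h)
84*(A((1 - 2)**2, 9) + 3*B(-2)) = 84*(0 + 3*(-2)) = 84*(0 - 6) = 84*(-6) = -504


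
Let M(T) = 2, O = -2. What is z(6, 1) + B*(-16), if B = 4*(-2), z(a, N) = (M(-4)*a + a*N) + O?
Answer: 144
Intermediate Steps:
z(a, N) = -2 + 2*a + N*a (z(a, N) = (2*a + a*N) - 2 = (2*a + N*a) - 2 = -2 + 2*a + N*a)
B = -8
z(6, 1) + B*(-16) = (-2 + 2*6 + 1*6) - 8*(-16) = (-2 + 12 + 6) + 128 = 16 + 128 = 144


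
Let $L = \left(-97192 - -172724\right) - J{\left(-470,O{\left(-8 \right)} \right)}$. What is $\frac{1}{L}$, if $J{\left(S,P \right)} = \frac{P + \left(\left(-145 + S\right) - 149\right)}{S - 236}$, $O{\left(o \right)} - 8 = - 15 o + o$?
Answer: $\frac{353}{26662474} \approx 1.324 \cdot 10^{-5}$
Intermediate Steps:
$O{\left(o \right)} = 8 - 14 o$ ($O{\left(o \right)} = 8 + \left(- 15 o + o\right) = 8 - 14 o$)
$J{\left(S,P \right)} = \frac{-294 + P + S}{-236 + S}$ ($J{\left(S,P \right)} = \frac{P + \left(-294 + S\right)}{-236 + S} = \frac{-294 + P + S}{-236 + S}$)
$L = \frac{26662474}{353}$ ($L = \left(-97192 - -172724\right) - \frac{-294 + \left(8 - -112\right) - 470}{-236 - 470} = \left(-97192 + 172724\right) - \frac{-294 + \left(8 + 112\right) - 470}{-706} = 75532 - - \frac{-294 + 120 - 470}{706} = 75532 - \left(- \frac{1}{706}\right) \left(-644\right) = 75532 - \frac{322}{353} = \frac{26662474}{353} \approx 75531.0$)
$\frac{1}{L} = \frac{1}{\frac{26662474}{353}} = \frac{353}{26662474}$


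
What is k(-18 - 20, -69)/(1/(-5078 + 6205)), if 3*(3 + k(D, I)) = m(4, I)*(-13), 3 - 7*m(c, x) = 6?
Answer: -1288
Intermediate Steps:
m(c, x) = -3/7 (m(c, x) = 3/7 - ⅐*6 = 3/7 - 6/7 = -3/7)
k(D, I) = -8/7 (k(D, I) = -3 + (-3/7*(-13))/3 = -3 + (⅓)*(39/7) = -3 + 13/7 = -8/7)
k(-18 - 20, -69)/(1/(-5078 + 6205)) = -8/(7*(1/(-5078 + 6205))) = -8/(7*(1/1127)) = -8/(7*1/1127) = -8/7*1127 = -1288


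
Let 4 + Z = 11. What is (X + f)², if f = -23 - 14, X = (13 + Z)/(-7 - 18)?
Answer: 35721/25 ≈ 1428.8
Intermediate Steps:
Z = 7 (Z = -4 + 11 = 7)
X = -⅘ (X = (13 + 7)/(-7 - 18) = 20/(-25) = 20*(-1/25) = -⅘ ≈ -0.80000)
f = -37
(X + f)² = (-⅘ - 37)² = (-189/5)² = 35721/25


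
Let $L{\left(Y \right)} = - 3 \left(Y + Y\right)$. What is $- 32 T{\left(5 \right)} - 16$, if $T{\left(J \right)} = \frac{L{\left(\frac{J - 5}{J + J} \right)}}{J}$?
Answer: $-16$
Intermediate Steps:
$L{\left(Y \right)} = - 6 Y$ ($L{\left(Y \right)} = - 3 \cdot 2 Y = - 6 Y$)
$T{\left(J \right)} = - \frac{3 \left(-5 + J\right)}{J^{2}}$ ($T{\left(J \right)} = \frac{\left(-6\right) \frac{J - 5}{J + J}}{J} = \frac{\left(-6\right) \frac{-5 + J}{2 J}}{J} = \frac{\left(-3\right) \frac{1}{J} \left(-5 + J\right)}{J} = - \frac{3 \left(-5 + J\right)}{J^{2}}$)
$- 32 T{\left(5 \right)} - 16 = - 32 \frac{3 \left(5 - 5\right)}{25} - 16 = - 32 \cdot 3 \cdot \frac{1}{25} \left(5 - 5\right) - 16 = - 32 \cdot 3 \cdot \frac{1}{25} \cdot 0 - 16 = \left(-32\right) 0 - 16 = 0 - 16 = -16$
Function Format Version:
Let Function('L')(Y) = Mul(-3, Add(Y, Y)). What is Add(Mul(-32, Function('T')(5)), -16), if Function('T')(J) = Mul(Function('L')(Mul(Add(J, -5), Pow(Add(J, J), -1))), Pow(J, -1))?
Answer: -16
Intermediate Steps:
Function('L')(Y) = Mul(-6, Y) (Function('L')(Y) = Mul(-3, Mul(2, Y)) = Mul(-6, Y))
Function('T')(J) = Mul(-3, Pow(J, -2), Add(-5, J)) (Function('T')(J) = Mul(Mul(-6, Mul(Add(J, -5), Pow(Add(J, J), -1))), Pow(J, -1)) = Mul(Mul(-6, Mul(Add(-5, J), Pow(Mul(2, J), -1))), Pow(J, -1)) = Mul(Mul(-6, Mul(Add(-5, J), Mul(Rational(1, 2), Pow(J, -1)))), Pow(J, -1)) = Mul(Mul(-6, Mul(Rational(1, 2), Pow(J, -1), Add(-5, J))), Pow(J, -1)) = Mul(Mul(-3, Pow(J, -1), Add(-5, J)), Pow(J, -1)) = Mul(-3, Pow(J, -2), Add(-5, J)))
Add(Mul(-32, Function('T')(5)), -16) = Add(Mul(-32, Mul(3, Pow(5, -2), Add(5, Mul(-1, 5)))), -16) = Add(Mul(-32, Mul(3, Rational(1, 25), Add(5, -5))), -16) = Add(Mul(-32, Mul(3, Rational(1, 25), 0)), -16) = Add(Mul(-32, 0), -16) = Add(0, -16) = -16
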